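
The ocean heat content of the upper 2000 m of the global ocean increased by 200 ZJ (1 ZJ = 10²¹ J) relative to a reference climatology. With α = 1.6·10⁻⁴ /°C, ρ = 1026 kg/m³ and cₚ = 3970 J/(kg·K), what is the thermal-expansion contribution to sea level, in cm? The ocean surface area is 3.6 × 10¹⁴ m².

Per unit area: Q = 200×10²¹ / (3.6×10¹⁴) ≈ 5.556×10⁸ J/m²
Δh = αQ/(ρcₚ) = 1.6×10⁻⁴ × 5.556×10⁸ / (1026 × 3970) ≈ 0.021825 m

Δh ≈ 2.18 cm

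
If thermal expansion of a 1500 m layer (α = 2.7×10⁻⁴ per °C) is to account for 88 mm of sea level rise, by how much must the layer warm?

ΔT ≈ 0.217 K

ΔT = Δh/(αH) = 0.088 / (2.7×10⁻⁴ × 1500) ≈ 0.2173 K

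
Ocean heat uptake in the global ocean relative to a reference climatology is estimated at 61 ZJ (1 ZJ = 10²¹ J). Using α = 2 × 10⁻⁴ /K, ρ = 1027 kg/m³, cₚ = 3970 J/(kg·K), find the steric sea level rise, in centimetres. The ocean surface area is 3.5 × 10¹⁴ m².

Per unit area: Q = 61×10²¹ / (3.5×10¹⁴) ≈ 1.743×10⁸ J/m²
Δh = αQ/(ρcₚ) = 2×10⁻⁴ × 1.743×10⁸ / (1027 × 3970) ≈ 0.00855 m

about 0.855 cm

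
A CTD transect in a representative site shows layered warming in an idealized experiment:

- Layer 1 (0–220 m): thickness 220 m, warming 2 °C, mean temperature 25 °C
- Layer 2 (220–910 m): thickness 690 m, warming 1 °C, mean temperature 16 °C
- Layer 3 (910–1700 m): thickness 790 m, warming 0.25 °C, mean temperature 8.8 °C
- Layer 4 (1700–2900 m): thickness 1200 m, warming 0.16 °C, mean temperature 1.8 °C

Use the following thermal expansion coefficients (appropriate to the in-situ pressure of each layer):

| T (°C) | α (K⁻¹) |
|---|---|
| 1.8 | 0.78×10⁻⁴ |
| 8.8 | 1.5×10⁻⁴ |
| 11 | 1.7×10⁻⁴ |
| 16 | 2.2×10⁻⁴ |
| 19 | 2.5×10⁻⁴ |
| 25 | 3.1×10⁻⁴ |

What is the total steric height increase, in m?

0.333 m of thermosteric rise

Layer 1 at 25 °C → α = 3.1×10⁻⁴ K⁻¹
Layer 2 at 16 °C → α = 2.2×10⁻⁴ K⁻¹
Layer 3 at 8.8 °C → α = 1.5×10⁻⁴ K⁻¹
Layer 4 at 1.8 °C → α = 0.78×10⁻⁴ K⁻¹
2 × 220 × 3.1×10⁻⁴ = 0.13640 m
220–910 m: 1 × 2.2×10⁻⁴ × 690 = 0.15180 m
Layer 3: 790 × 1.5×10⁻⁴ × 0.25 = 0.029625 m
1700–2900 m: 1200 × 0.78×10⁻⁴ × 0.16 = 0.014976 m
Δh = 0.13640 + 0.15180 + 0.029625 + 0.014976 = 0.332801 m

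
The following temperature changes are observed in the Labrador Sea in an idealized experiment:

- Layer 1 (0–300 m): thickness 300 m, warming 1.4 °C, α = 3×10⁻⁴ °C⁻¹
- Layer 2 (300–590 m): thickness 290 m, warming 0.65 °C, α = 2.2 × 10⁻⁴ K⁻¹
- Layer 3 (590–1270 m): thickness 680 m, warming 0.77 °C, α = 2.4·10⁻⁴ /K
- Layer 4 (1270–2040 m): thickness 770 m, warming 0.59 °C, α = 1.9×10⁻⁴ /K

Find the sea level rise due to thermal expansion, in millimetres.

379 mm

Layer 1: 300 × 3×10⁻⁴ × 1.4 = 0.12600 m
300–590 m: 2.2×10⁻⁴ × 290 × 0.65 = 0.04147 m
590–1270 m: 2.4×10⁻⁴ × 680 × 0.77 = 0.125664 m
Layer 4: 1.9×10⁻⁴ × 770 × 0.59 = 0.086317 m
Δh = 0.12600 + 0.04147 + 0.125664 + 0.086317 = 0.379451 m ≈ 379 mm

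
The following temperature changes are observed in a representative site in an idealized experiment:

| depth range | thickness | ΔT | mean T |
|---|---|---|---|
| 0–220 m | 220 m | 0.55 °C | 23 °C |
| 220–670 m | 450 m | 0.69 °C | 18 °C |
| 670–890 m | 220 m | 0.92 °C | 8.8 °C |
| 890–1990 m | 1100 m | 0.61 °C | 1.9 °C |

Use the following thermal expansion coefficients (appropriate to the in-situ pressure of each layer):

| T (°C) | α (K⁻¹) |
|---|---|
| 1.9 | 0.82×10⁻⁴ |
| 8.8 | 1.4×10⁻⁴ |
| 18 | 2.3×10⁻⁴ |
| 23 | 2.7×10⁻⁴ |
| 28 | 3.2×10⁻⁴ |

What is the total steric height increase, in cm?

about 19 cm

Layer 1 at 23 °C → α = 2.7×10⁻⁴ K⁻¹
Layer 2 at 18 °C → α = 2.3×10⁻⁴ K⁻¹
Layer 3 at 8.8 °C → α = 1.4×10⁻⁴ K⁻¹
Layer 4 at 1.9 °C → α = 0.82×10⁻⁴ K⁻¹
220 × 0.55 × 2.7×10⁻⁴ = 0.03267 m
0.69 × 450 × 2.3×10⁻⁴ = 0.071415 m
220 × 0.92 × 1.4×10⁻⁴ = 0.028336 m
Layer 4: 1100 × 0.61 × 0.82×10⁻⁴ = 0.055022 m
Δh = 0.03267 + 0.071415 + 0.028336 + 0.055022 = 0.187443 m ≈ 19 cm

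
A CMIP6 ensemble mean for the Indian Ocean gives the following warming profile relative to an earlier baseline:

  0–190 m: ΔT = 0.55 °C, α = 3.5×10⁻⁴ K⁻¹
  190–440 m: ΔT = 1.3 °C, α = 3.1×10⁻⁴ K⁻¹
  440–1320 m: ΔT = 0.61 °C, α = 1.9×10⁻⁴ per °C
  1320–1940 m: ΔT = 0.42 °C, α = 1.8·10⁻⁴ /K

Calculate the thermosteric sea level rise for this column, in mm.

Δh ≈ 286 mm

0–190 m: 0.55 × 3.5×10⁻⁴ × 190 = 0.036575 m
190–440 m: 250 × 3.1×10⁻⁴ × 1.3 = 0.10075 m
440–1320 m: 0.61 × 1.9×10⁻⁴ × 880 = 0.101992 m
1.8×10⁻⁴ × 620 × 0.42 = 0.046872 m
Δh = 0.036575 + 0.10075 + 0.101992 + 0.046872 = 0.286189 m ≈ 286 mm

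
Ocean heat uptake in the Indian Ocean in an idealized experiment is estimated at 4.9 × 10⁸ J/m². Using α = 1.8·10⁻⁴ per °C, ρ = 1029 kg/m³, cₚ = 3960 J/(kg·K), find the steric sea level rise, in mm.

Δh = αQ/(ρcₚ) = 1.8×10⁻⁴ × 4.9×10⁸ / (1029 × 3960) ≈ 0.021645 m

Δh ≈ 21.6 mm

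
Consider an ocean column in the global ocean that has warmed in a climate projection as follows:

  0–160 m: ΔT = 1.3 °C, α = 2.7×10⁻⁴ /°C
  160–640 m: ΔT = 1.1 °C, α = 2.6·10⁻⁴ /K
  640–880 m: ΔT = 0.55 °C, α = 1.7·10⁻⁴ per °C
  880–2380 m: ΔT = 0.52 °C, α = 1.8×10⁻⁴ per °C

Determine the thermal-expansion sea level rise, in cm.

36 cm

0–160 m: 160 × 1.3 × 2.7×10⁻⁴ = 0.05616 m
160–640 m: 1.1 × 2.6×10⁻⁴ × 480 = 0.13728 m
240 × 0.55 × 1.7×10⁻⁴ = 0.02244 m
Layer 4: 1500 × 1.8×10⁻⁴ × 0.52 = 0.14040 m
Δh = 0.05616 + 0.13728 + 0.02244 + 0.14040 = 0.35628 m ≈ 36 cm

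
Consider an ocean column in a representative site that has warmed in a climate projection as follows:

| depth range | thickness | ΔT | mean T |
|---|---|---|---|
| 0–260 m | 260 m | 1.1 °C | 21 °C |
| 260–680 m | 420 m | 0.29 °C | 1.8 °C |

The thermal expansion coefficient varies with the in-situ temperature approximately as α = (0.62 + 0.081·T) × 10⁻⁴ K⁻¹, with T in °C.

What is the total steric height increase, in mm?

Δh = 76 mm

Layer 1: α = (0.62 + 0.081×21)×10⁻⁴ = 2.321×10⁻⁴ K⁻¹
Layer 2: α = (0.62 + 0.081×1.8)×10⁻⁴ = 0.7658×10⁻⁴ K⁻¹
Layer 1: 260 × 2.321×10⁻⁴ × 1.1 = 0.0663806 m
260–680 m: 0.7658×10⁻⁴ × 420 × 0.29 = 0.009327444 m
Δh = 0.0663806 + 0.009327444 = 0.075708044 m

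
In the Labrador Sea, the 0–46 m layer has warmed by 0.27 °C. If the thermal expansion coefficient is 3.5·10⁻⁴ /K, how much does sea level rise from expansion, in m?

Δh = αΔT·H = 3.5×10⁻⁴ × 0.27 × 46 = 0.004347 m

Δh ≈ 0.00435 m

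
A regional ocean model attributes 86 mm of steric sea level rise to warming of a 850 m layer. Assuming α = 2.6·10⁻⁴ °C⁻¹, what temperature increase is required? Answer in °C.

ΔT = Δh/(αH) = 0.086 / (2.6×10⁻⁴ × 850) ≈ 0.3891 °C

about 0.389 °C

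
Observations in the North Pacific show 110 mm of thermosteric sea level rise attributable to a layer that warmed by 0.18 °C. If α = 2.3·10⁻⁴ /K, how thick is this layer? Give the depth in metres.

H = Δh/(αΔT) = 0.11 / (2.3×10⁻⁴ × 0.18) ≈ 2657 m

H ≈ 2700 m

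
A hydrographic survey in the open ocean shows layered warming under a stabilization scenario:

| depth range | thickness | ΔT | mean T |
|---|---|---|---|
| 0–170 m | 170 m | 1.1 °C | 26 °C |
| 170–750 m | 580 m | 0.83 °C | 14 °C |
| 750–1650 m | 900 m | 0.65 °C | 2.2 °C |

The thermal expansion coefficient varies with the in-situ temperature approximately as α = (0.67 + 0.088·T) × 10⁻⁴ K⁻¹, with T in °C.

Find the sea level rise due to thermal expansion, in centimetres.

Layer 1: α = (0.67 + 0.088×26)×10⁻⁴ = 2.958×10⁻⁴ K⁻¹
Layer 2: α = (0.67 + 0.088×14)×10⁻⁴ = 1.902×10⁻⁴ K⁻¹
Layer 3: α = (0.67 + 0.088×2.2)×10⁻⁴ = 0.8636×10⁻⁴ K⁻¹
Layer 1: 2.958×10⁻⁴ × 1.1 × 170 = 0.0553146 m
1.902×10⁻⁴ × 0.83 × 580 = 0.09156228 m
Layer 3: 900 × 0.65 × 0.8636×10⁻⁴ = 0.0505206 m
Δh = 0.0553146 + 0.09156228 + 0.0505206 = 0.19739748 m

Δh = 20 cm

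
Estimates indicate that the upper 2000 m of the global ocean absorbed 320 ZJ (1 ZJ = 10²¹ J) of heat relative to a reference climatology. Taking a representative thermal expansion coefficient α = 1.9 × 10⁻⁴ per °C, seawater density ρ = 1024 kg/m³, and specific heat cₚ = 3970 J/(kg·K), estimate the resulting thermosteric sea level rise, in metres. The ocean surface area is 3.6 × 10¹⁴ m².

Per unit area: Q = 320×10²¹ / (3.6×10¹⁴) ≈ 8.889×10⁸ J/m²
Δh = αQ/(ρcₚ) = 1.9×10⁻⁴ × 8.889×10⁸ / (1024 × 3970) ≈ 0.041545 m

about 0.0415 m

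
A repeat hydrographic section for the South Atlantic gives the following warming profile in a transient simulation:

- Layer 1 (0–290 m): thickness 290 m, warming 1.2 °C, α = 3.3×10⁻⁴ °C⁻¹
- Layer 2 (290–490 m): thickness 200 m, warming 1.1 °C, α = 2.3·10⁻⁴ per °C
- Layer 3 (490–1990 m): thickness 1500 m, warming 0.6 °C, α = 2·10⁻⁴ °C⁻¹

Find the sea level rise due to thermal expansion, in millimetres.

345 mm of thermosteric rise

3.3×10⁻⁴ × 290 × 1.2 = 0.11484 m
2.3×10⁻⁴ × 200 × 1.1 = 0.05060 m
Layer 3: 0.6 × 2×10⁻⁴ × 1500 = 0.18000 m
Δh = 0.11484 + 0.05060 + 0.18000 = 0.34544 m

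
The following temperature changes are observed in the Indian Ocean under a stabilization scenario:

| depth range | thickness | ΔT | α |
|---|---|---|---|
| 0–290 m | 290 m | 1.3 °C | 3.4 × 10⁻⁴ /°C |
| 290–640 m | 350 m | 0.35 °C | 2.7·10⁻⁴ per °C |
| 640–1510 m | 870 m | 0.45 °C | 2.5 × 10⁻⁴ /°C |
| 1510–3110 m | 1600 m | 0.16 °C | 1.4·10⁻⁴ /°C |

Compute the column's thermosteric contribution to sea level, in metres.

Layer 1: 3.4×10⁻⁴ × 1.3 × 290 = 0.12818 m
290–640 m: 2.7×10⁻⁴ × 350 × 0.35 = 0.033075 m
2.5×10⁻⁴ × 870 × 0.45 = 0.097875 m
1510–3110 m: 1600 × 1.4×10⁻⁴ × 0.16 = 0.03584 m
Δh = 0.12818 + 0.033075 + 0.097875 + 0.03584 = 0.29497 m ≈ 0.295 m

about 0.295 m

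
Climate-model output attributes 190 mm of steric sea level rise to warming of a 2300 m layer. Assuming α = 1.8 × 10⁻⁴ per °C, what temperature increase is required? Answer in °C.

ΔT = Δh/(αH) = 0.19 / (1.8×10⁻⁴ × 2300) ≈ 0.4589 °C

ΔT ≈ 0.459 °C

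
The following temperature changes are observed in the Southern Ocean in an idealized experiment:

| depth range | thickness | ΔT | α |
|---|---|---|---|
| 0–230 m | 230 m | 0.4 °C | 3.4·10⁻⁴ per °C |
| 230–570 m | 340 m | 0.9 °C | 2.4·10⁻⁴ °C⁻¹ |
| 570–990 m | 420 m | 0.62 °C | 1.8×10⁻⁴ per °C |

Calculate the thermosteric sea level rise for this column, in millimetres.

3.4×10⁻⁴ × 230 × 0.4 = 0.03128 m
230–570 m: 340 × 2.4×10⁻⁴ × 0.9 = 0.07344 m
570–990 m: 1.8×10⁻⁴ × 420 × 0.62 = 0.046872 m
Δh = 0.03128 + 0.07344 + 0.046872 = 0.151592 m

150 mm of thermosteric rise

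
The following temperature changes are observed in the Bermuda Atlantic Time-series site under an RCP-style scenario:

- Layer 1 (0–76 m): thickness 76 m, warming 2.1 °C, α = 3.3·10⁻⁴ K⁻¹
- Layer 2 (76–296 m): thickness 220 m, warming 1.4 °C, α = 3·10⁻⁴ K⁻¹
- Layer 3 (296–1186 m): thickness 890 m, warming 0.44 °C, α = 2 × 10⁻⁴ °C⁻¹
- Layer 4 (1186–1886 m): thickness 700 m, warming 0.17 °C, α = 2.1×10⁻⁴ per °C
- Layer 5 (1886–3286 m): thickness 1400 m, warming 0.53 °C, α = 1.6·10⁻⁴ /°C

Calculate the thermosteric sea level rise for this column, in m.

0–76 m: 2.1 × 76 × 3.3×10⁻⁴ = 0.052668 m
Layer 2: 1.4 × 220 × 3×10⁻⁴ = 0.09240 m
Layer 3: 0.44 × 2×10⁻⁴ × 890 = 0.07832 m
1186–1886 m: 0.17 × 2.1×10⁻⁴ × 700 = 0.02499 m
Layer 5: 1.6×10⁻⁴ × 0.53 × 1400 = 0.11872 m
Δh = 0.052668 + 0.09240 + 0.07832 + 0.02499 + 0.11872 = 0.367098 m

0.367 m of thermosteric rise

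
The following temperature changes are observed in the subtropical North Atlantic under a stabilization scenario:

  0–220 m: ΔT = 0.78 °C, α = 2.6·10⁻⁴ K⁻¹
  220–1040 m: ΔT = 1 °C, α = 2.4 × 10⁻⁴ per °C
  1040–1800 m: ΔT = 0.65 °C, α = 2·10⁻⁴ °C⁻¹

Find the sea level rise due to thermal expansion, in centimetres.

34.0 cm

Layer 1: 220 × 2.6×10⁻⁴ × 0.78 = 0.044616 m
820 × 2.4×10⁻⁴ × 1 = 0.19680 m
760 × 0.65 × 2×10⁻⁴ = 0.09880 m
Δh = 0.044616 + 0.19680 + 0.09880 = 0.340216 m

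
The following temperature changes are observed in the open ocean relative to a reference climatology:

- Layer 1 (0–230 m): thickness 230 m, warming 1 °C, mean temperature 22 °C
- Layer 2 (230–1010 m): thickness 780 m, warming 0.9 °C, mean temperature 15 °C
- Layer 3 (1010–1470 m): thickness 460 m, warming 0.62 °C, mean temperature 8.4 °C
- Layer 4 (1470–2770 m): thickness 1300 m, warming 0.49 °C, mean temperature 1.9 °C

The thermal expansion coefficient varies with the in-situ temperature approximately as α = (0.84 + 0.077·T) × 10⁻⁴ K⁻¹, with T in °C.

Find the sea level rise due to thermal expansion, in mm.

300 mm of thermosteric rise

Layer 1: α = (0.84 + 0.077×22)×10⁻⁴ = 2.534×10⁻⁴ K⁻¹
Layer 2: α = (0.84 + 0.077×15)×10⁻⁴ = 1.995×10⁻⁴ K⁻¹
Layer 3: α = (0.84 + 0.077×8.4)×10⁻⁴ = 1.4868×10⁻⁴ K⁻¹
Layer 4: α = (0.84 + 0.077×1.9)×10⁻⁴ = 0.9863×10⁻⁴ K⁻¹
0–230 m: 2.534×10⁻⁴ × 1 × 230 = 0.058282 m
780 × 1.995×10⁻⁴ × 0.9 = 0.140049 m
Layer 3: 460 × 0.62 × 1.4868×10⁻⁴ = 0.042403536 m
1470–2770 m: 0.9863×10⁻⁴ × 0.49 × 1300 = 0.06282731 m
Δh = 0.058282 + 0.140049 + 0.042403536 + 0.06282731 = 0.303561846 m ≈ 300 mm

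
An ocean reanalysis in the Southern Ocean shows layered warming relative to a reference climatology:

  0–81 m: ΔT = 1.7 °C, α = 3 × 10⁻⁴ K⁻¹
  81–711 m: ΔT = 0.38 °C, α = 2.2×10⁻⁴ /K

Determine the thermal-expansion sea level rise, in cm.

Layer 1: 3×10⁻⁴ × 81 × 1.7 = 0.04131 m
Layer 2: 630 × 0.38 × 2.2×10⁻⁴ = 0.052668 m
Δh = 0.04131 + 0.052668 = 0.093978 m ≈ 9.4 cm

about 9.4 cm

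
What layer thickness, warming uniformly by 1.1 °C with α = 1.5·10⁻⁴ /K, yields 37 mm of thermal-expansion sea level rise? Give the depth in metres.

H = Δh/(αΔT) = 0.037 / (1.5×10⁻⁴ × 1.1) ≈ 224.2 m

about 220 m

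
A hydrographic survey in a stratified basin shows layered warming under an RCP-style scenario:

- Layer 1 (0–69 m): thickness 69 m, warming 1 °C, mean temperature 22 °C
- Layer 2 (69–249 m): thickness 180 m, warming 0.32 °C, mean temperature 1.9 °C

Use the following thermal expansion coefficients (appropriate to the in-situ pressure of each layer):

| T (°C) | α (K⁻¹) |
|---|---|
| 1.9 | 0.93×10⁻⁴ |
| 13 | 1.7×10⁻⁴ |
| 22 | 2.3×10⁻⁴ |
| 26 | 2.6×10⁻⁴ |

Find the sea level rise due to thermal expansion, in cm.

Layer 1 at 22 °C → α = 2.3×10⁻⁴ K⁻¹
Layer 2 at 1.9 °C → α = 0.93×10⁻⁴ K⁻¹
69 × 1 × 2.3×10⁻⁴ = 0.01587 m
0.93×10⁻⁴ × 0.32 × 180 = 0.0053568 m
Δh = 0.01587 + 0.0053568 = 0.0212268 m

2.1 cm of thermosteric rise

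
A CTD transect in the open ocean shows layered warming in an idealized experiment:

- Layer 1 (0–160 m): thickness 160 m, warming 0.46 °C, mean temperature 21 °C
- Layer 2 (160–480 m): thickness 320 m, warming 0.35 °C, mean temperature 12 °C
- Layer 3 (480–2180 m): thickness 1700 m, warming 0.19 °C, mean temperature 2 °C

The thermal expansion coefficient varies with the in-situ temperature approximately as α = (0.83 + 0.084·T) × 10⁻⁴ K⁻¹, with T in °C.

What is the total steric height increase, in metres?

0.072 m of thermosteric rise

Layer 1: α = (0.83 + 0.084×21)×10⁻⁴ = 2.594×10⁻⁴ K⁻¹
Layer 2: α = (0.83 + 0.084×12)×10⁻⁴ = 1.838×10⁻⁴ K⁻¹
Layer 3: α = (0.83 + 0.084×2)×10⁻⁴ = 0.998×10⁻⁴ K⁻¹
Layer 1: 0.46 × 2.594×10⁻⁴ × 160 = 0.01909184 m
Layer 2: 0.35 × 320 × 1.838×10⁻⁴ = 0.0205856 m
480–2180 m: 0.998×10⁻⁴ × 1700 × 0.19 = 0.0322354 m
Δh = 0.01909184 + 0.0205856 + 0.0322354 = 0.07191284 m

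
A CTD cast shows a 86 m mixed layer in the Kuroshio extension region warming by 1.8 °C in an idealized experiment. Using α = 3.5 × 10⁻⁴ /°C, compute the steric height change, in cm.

about 5.4 cm

Δh = αΔT·H = 3.5×10⁻⁴ × 1.8 × 86 = 0.05418 m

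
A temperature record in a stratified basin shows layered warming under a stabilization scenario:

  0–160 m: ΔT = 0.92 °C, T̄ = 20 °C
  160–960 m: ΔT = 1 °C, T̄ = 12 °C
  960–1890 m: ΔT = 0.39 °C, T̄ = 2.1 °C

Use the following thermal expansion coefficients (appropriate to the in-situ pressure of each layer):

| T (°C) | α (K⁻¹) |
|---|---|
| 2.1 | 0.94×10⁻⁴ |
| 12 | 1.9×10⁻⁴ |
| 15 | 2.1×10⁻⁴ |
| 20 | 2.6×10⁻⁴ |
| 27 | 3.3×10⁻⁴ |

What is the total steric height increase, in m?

Layer 1 at 20 °C → α = 2.6×10⁻⁴ K⁻¹
Layer 2 at 12 °C → α = 1.9×10⁻⁴ K⁻¹
Layer 3 at 2.1 °C → α = 0.94×10⁻⁴ K⁻¹
0–160 m: 2.6×10⁻⁴ × 160 × 0.92 = 0.038272 m
1.9×10⁻⁴ × 800 × 1 = 0.15200 m
960–1890 m: 0.39 × 930 × 0.94×10⁻⁴ = 0.0340938 m
Δh = 0.038272 + 0.15200 + 0.0340938 = 0.2243658 m

0.224 m of thermosteric rise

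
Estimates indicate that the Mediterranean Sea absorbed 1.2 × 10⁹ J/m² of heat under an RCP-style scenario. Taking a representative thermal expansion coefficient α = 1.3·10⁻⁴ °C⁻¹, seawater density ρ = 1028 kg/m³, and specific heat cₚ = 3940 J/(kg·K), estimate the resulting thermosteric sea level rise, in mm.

Δh = αQ/(ρcₚ) = 1.3×10⁻⁴ × 1.2×10⁹ / (1028 × 3940) ≈ 0.038515 m

38.5 mm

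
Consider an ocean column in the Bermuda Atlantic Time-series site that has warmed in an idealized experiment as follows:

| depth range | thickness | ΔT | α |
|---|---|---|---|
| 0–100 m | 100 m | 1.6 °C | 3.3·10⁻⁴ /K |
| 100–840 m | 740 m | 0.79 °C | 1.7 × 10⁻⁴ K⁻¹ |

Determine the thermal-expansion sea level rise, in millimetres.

0–100 m: 100 × 1.6 × 3.3×10⁻⁴ = 0.05280 m
0.79 × 1.7×10⁻⁴ × 740 = 0.099382 m
Δh = 0.05280 + 0.099382 = 0.152182 m ≈ 152 mm

152 mm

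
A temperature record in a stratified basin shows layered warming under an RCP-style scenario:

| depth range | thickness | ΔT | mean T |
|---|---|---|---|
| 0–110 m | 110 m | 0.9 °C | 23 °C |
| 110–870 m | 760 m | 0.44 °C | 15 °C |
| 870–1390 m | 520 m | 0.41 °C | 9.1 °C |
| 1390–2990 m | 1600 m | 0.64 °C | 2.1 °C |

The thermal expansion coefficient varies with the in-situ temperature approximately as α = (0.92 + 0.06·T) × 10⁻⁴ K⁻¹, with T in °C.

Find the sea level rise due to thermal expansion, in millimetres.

220 mm of thermosteric rise

Layer 1: α = (0.92 + 0.06×23)×10⁻⁴ = 2.3×10⁻⁴ K⁻¹
Layer 2: α = (0.92 + 0.06×15)×10⁻⁴ = 1.82×10⁻⁴ K⁻¹
Layer 3: α = (0.92 + 0.06×9.1)×10⁻⁴ = 1.466×10⁻⁴ K⁻¹
Layer 4: α = (0.92 + 0.06×2.1)×10⁻⁴ = 1.046×10⁻⁴ K⁻¹
0–110 m: 0.9 × 110 × 2.3×10⁻⁴ = 0.02277 m
Layer 2: 760 × 0.44 × 1.82×10⁻⁴ = 0.0608608 m
1.466×10⁻⁴ × 520 × 0.41 = 0.03125512 m
1600 × 0.64 × 1.046×10⁻⁴ = 0.1071104 m
Δh = 0.02277 + 0.0608608 + 0.03125512 + 0.1071104 = 0.22199632 m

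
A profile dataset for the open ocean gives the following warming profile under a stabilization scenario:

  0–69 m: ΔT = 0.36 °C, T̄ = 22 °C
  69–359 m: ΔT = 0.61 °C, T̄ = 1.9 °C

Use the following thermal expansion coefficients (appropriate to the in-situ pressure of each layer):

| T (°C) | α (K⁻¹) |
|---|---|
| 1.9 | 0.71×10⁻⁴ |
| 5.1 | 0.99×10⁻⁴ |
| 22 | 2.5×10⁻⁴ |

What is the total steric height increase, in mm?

Layer 1 at 22 °C → α = 2.5×10⁻⁴ K⁻¹
Layer 2 at 1.9 °C → α = 0.71×10⁻⁴ K⁻¹
0–69 m: 0.36 × 69 × 2.5×10⁻⁴ = 0.00621 m
0.71×10⁻⁴ × 290 × 0.61 = 0.0125599 m
Δh = 0.00621 + 0.0125599 = 0.0187699 m ≈ 18.8 mm

18.8 mm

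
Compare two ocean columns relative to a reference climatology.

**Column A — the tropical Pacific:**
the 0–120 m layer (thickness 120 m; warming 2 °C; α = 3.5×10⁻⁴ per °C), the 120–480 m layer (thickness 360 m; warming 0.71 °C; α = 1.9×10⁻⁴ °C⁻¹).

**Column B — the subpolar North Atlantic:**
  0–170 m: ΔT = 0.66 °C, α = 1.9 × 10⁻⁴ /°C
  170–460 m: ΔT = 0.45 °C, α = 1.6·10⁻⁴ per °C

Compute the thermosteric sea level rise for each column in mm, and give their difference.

A Layer 1: 2 × 120 × 3.5×10⁻⁴ = 0.08400 m
A Layer 2: 1.9×10⁻⁴ × 0.71 × 360 = 0.048564 m
A total: 0.132564 m
B Layer 1: 170 × 1.9×10⁻⁴ × 0.66 = 0.021318 m
B Layer 2: 0.45 × 290 × 1.6×10⁻⁴ = 0.02088 m
B total: 0.042198 m
Difference: 0.132564 − 0.042198 = 0.090366 m

Δh_A ≈ 133 mm, Δh_B ≈ 42.2 mm; difference ≈ 90.4 mm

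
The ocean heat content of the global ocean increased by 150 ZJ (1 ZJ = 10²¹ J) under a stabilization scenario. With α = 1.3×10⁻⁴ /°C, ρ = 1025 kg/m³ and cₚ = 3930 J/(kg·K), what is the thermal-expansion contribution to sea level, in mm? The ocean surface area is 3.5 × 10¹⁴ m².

Per unit area: Q = 150×10²¹ / (3.5×10¹⁴) ≈ 4.286×10⁸ J/m²
Δh = αQ/(ρcₚ) = 1.3×10⁻⁴ × 4.286×10⁸ / (1025 × 3930) ≈ 0.013832 m

13.8 mm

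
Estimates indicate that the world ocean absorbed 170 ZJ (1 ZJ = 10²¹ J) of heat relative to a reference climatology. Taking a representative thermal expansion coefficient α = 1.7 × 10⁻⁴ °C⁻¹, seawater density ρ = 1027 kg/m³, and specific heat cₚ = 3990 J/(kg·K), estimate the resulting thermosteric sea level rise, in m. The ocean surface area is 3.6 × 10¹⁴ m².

Per unit area: Q = 170×10²¹ / (3.6×10¹⁴) ≈ 4.722×10⁸ J/m²
Δh = αQ/(ρcₚ) = 1.7×10⁻⁴ × 4.722×10⁸ / (1027 × 3990) ≈ 0.01959 m

0.0196 m of thermosteric rise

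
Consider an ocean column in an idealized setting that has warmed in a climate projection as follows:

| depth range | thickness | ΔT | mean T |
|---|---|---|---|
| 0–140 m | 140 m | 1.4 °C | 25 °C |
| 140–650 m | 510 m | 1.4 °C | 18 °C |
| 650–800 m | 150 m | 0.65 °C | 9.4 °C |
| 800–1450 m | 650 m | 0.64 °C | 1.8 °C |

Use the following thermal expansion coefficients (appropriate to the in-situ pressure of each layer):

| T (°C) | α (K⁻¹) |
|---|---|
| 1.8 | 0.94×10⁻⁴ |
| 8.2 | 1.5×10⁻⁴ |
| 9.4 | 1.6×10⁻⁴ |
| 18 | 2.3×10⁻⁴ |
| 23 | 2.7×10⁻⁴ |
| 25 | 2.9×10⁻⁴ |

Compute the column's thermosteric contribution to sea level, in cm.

28 cm

Layer 1 at 25 °C → α = 2.9×10⁻⁴ K⁻¹
Layer 2 at 18 °C → α = 2.3×10⁻⁴ K⁻¹
Layer 3 at 9.4 °C → α = 1.6×10⁻⁴ K⁻¹
Layer 4 at 1.8 °C → α = 0.94×10⁻⁴ K⁻¹
140 × 1.4 × 2.9×10⁻⁴ = 0.05684 m
Layer 2: 1.4 × 510 × 2.3×10⁻⁴ = 0.16422 m
1.6×10⁻⁴ × 150 × 0.65 = 0.01560 m
650 × 0.94×10⁻⁴ × 0.64 = 0.039104 m
Δh = 0.05684 + 0.16422 + 0.01560 + 0.039104 = 0.275764 m ≈ 28 cm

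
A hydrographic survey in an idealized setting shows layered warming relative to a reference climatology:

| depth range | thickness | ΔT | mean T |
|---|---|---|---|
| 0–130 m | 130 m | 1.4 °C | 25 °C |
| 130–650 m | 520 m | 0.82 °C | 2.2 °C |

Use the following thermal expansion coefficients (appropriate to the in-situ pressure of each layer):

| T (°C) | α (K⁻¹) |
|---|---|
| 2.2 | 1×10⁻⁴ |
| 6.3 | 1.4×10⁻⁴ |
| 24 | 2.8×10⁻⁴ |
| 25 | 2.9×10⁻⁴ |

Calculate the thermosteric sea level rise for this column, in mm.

95.4 mm of thermosteric rise

Layer 1 at 25 °C → α = 2.9×10⁻⁴ K⁻¹
Layer 2 at 2.2 °C → α = 1×10⁻⁴ K⁻¹
Layer 1: 1.4 × 130 × 2.9×10⁻⁴ = 0.05278 m
130–650 m: 520 × 0.82 × 1×10⁻⁴ = 0.04264 m
Δh = 0.05278 + 0.04264 = 0.09542 m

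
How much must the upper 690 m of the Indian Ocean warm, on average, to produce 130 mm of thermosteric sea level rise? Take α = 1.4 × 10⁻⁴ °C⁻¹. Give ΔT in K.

ΔT ≈ 1.35 K

ΔT = Δh/(αH) = 0.13 / (1.4×10⁻⁴ × 690) ≈ 1.346 K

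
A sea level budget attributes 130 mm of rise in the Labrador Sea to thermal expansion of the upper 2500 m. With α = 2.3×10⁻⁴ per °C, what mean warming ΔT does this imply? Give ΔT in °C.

0.226 °C

ΔT = Δh/(αH) = 0.13 / (2.3×10⁻⁴ × 2500) ≈ 0.2261 °C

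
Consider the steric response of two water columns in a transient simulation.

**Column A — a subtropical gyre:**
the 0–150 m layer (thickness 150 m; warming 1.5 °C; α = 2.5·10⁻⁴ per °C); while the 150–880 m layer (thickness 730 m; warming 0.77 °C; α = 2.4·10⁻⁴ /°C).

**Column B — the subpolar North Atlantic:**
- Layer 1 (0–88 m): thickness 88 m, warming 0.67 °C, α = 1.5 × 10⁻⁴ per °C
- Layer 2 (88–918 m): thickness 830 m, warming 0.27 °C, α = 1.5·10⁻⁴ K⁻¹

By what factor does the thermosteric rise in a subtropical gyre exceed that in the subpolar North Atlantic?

A 0–150 m: 1.5 × 150 × 2.5×10⁻⁴ = 0.05625 m
A 150–880 m: 2.4×10⁻⁴ × 0.77 × 730 = 0.134904 m
A total: 0.191154 m
B Layer 1: 88 × 1.5×10⁻⁴ × 0.67 = 0.008844 m
B Layer 2: 1.5×10⁻⁴ × 0.27 × 830 = 0.033615 m
B total: 0.042459 m
Ratio: 0.191154 / 0.042459 ≈ 4.502

≈ 4.5×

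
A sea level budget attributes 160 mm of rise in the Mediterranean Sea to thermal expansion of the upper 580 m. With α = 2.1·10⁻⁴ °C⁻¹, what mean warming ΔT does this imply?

ΔT = Δh/(αH) = 0.16 / (2.1×10⁻⁴ × 580) ≈ 1.314 K

ΔT ≈ 1.31 K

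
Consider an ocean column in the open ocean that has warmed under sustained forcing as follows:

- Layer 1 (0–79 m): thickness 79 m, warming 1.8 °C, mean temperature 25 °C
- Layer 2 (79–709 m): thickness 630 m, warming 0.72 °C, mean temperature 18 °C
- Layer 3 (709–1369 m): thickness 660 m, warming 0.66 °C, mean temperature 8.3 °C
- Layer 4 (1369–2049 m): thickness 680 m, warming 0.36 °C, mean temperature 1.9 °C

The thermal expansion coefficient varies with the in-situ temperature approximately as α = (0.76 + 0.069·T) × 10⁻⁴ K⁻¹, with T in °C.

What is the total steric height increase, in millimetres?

Δh ≈ 206 mm

Layer 1: α = (0.76 + 0.069×25)×10⁻⁴ = 2.485×10⁻⁴ K⁻¹
Layer 2: α = (0.76 + 0.069×18)×10⁻⁴ = 2.002×10⁻⁴ K⁻¹
Layer 3: α = (0.76 + 0.069×8.3)×10⁻⁴ = 1.3327×10⁻⁴ K⁻¹
Layer 4: α = (0.76 + 0.069×1.9)×10⁻⁴ = 0.8911×10⁻⁴ K⁻¹
0–79 m: 2.485×10⁻⁴ × 1.8 × 79 = 0.0353367 m
630 × 2.002×10⁻⁴ × 0.72 = 0.09081072 m
0.66 × 660 × 1.3327×10⁻⁴ = 0.058052412 m
1369–2049 m: 0.36 × 680 × 0.8911×10⁻⁴ = 0.021814128 m
Δh = 0.0353367 + 0.09081072 + 0.058052412 + 0.021814128 = 0.20601396 m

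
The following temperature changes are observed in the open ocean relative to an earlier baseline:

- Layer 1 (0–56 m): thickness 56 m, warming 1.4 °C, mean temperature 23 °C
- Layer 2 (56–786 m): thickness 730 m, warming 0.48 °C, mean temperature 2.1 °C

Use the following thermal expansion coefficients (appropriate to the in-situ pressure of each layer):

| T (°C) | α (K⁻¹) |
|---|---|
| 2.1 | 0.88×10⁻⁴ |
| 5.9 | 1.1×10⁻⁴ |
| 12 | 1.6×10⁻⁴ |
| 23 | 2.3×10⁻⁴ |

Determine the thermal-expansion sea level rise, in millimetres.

Layer 1 at 23 °C → α = 2.3×10⁻⁴ K⁻¹
Layer 2 at 2.1 °C → α = 0.88×10⁻⁴ K⁻¹
Layer 1: 56 × 1.4 × 2.3×10⁻⁴ = 0.018032 m
730 × 0.48 × 0.88×10⁻⁴ = 0.0308352 m
Δh = 0.018032 + 0.0308352 = 0.0488672 m ≈ 49 mm

49 mm of thermosteric rise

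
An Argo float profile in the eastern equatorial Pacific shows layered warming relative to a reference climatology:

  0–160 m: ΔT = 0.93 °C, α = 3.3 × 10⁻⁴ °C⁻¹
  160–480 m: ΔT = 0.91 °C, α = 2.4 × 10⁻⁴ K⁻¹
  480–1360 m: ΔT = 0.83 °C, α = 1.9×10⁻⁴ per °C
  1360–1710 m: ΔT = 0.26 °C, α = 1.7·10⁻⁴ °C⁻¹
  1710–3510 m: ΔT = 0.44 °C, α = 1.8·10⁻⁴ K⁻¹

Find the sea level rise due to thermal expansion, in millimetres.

416 mm of thermosteric rise

0–160 m: 160 × 0.93 × 3.3×10⁻⁴ = 0.049104 m
Layer 2: 2.4×10⁻⁴ × 320 × 0.91 = 0.069888 m
Layer 3: 1.9×10⁻⁴ × 880 × 0.83 = 0.138776 m
1360–1710 m: 0.26 × 350 × 1.7×10⁻⁴ = 0.01547 m
1710–3510 m: 0.44 × 1.8×10⁻⁴ × 1800 = 0.14256 m
Δh = 0.049104 + 0.069888 + 0.138776 + 0.01547 + 0.14256 = 0.415798 m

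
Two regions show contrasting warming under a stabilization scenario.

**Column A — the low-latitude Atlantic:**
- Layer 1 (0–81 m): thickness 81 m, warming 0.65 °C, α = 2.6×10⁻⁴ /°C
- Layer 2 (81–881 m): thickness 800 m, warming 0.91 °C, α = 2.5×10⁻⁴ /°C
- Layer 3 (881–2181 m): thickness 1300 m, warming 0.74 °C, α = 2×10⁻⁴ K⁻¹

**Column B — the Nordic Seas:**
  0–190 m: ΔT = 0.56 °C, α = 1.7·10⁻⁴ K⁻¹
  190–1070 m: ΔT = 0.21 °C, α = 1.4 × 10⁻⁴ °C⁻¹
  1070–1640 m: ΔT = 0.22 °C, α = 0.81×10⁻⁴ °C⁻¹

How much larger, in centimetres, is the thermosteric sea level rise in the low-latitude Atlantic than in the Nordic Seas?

A 0–81 m: 2.6×10⁻⁴ × 0.65 × 81 = 0.013689 m
A 81–881 m: 0.91 × 2.5×10⁻⁴ × 800 = 0.18200 m
A Layer 3: 1300 × 0.74 × 2×10⁻⁴ = 0.19240 m
A total: 0.388089 m
B 0.56 × 190 × 1.7×10⁻⁴ = 0.018088 m
B 190–1070 m: 0.21 × 880 × 1.4×10⁻⁴ = 0.025872 m
B Layer 3: 0.22 × 570 × 0.81×10⁻⁴ = 0.0101574 m
B total: 0.0541174 m
Difference: 0.388089 − 0.0541174 = 0.3339716 m

33.4 cm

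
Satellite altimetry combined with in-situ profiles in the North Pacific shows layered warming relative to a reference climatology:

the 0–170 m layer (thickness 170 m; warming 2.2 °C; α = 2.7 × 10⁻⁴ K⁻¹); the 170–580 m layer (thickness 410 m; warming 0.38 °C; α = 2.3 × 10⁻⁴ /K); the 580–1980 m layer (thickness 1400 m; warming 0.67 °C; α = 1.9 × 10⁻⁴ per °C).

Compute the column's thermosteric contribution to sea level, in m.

170 × 2.2 × 2.7×10⁻⁴ = 0.10098 m
170–580 m: 2.3×10⁻⁴ × 0.38 × 410 = 0.035834 m
1.9×10⁻⁴ × 0.67 × 1400 = 0.17822 m
Δh = 0.10098 + 0.035834 + 0.17822 = 0.315034 m

Δh = 0.315 m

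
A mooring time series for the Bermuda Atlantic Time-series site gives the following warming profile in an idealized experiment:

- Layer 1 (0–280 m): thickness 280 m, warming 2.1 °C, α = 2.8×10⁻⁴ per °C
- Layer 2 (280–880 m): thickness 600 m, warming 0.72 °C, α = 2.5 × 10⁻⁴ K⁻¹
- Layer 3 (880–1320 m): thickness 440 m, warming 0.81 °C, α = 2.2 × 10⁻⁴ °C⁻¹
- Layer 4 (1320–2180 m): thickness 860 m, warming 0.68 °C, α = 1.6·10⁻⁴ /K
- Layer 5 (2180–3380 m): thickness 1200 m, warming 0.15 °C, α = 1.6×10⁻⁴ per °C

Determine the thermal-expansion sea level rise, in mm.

2.8×10⁻⁴ × 2.1 × 280 = 0.16464 m
Layer 2: 600 × 2.5×10⁻⁴ × 0.72 = 0.10800 m
Layer 3: 440 × 2.2×10⁻⁴ × 0.81 = 0.078408 m
1320–2180 m: 1.6×10⁻⁴ × 860 × 0.68 = 0.093568 m
2180–3380 m: 1.6×10⁻⁴ × 1200 × 0.15 = 0.02880 m
Δh = 0.16464 + 0.10800 + 0.078408 + 0.093568 + 0.02880 = 0.473416 m ≈ 470 mm

470 mm of thermosteric rise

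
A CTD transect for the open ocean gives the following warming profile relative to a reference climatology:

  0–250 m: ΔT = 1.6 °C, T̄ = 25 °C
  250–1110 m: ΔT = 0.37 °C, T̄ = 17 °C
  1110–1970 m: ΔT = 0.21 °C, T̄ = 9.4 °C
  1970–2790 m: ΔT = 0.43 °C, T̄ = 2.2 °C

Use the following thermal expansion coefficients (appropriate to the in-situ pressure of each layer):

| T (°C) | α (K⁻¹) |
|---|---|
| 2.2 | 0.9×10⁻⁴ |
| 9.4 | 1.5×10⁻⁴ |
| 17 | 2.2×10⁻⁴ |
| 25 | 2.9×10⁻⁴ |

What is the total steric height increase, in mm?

about 240 mm

Layer 1 at 25 °C → α = 2.9×10⁻⁴ K⁻¹
Layer 2 at 17 °C → α = 2.2×10⁻⁴ K⁻¹
Layer 3 at 9.4 °C → α = 1.5×10⁻⁴ K⁻¹
Layer 4 at 2.2 °C → α = 0.9×10⁻⁴ K⁻¹
0–250 m: 1.6 × 2.9×10⁻⁴ × 250 = 0.11600 m
Layer 2: 0.37 × 2.2×10⁻⁴ × 860 = 0.070004 m
860 × 0.21 × 1.5×10⁻⁴ = 0.02709 m
Layer 4: 820 × 0.43 × 0.9×10⁻⁴ = 0.031734 m
Δh = 0.11600 + 0.070004 + 0.02709 + 0.031734 = 0.244828 m ≈ 240 mm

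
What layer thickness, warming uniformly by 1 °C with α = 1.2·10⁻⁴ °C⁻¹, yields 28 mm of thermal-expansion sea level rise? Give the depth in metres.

about 233 m

H = Δh/(αΔT) = 0.028 / (1.2×10⁻⁴ × 1) ≈ 233.3 m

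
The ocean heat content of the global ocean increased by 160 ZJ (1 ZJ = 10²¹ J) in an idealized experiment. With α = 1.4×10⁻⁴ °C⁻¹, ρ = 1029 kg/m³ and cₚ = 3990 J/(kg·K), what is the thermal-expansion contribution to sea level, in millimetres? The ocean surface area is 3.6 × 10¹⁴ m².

Δh = 15.2 mm

Per unit area: Q = 160×10²¹ / (3.6×10¹⁴) ≈ 4.444×10⁸ J/m²
Δh = αQ/(ρcₚ) = 1.4×10⁻⁴ × 4.444×10⁸ / (1029 × 3990) ≈ 0.015154 m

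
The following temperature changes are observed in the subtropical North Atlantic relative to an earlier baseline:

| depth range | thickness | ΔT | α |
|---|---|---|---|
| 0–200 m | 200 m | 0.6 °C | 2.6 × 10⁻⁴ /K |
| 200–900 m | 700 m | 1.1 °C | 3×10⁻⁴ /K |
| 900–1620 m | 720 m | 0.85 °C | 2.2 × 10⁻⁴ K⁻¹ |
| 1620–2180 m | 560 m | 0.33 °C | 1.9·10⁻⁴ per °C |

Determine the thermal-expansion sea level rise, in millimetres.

200 × 2.6×10⁻⁴ × 0.6 = 0.03120 m
3×10⁻⁴ × 1.1 × 700 = 0.23100 m
900–1620 m: 720 × 2.2×10⁻⁴ × 0.85 = 0.13464 m
1620–2180 m: 560 × 1.9×10⁻⁴ × 0.33 = 0.035112 m
Δh = 0.03120 + 0.23100 + 0.13464 + 0.035112 = 0.431952 m ≈ 432 mm

Δh ≈ 432 mm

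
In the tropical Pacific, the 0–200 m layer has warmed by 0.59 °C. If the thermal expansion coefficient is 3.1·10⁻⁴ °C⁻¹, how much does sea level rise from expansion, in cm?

Δh = αΔT·H = 3.1×10⁻⁴ × 0.59 × 200 = 0.03658 m

3.66 cm of thermosteric rise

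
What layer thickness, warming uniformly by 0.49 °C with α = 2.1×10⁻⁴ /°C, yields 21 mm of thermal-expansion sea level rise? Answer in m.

H = Δh/(αΔT) = 0.021 / (2.1×10⁻⁴ × 0.49) ≈ 204.1 m

H ≈ 204 m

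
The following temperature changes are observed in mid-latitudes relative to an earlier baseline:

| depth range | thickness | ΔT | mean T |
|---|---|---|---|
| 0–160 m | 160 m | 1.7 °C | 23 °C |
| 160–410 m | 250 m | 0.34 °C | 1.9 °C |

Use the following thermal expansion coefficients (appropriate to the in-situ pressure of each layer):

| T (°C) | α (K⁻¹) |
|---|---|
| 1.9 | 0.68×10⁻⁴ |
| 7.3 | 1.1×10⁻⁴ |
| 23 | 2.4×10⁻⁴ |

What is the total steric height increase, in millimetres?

Δh = 71.1 mm

Layer 1 at 23 °C → α = 2.4×10⁻⁴ K⁻¹
Layer 2 at 1.9 °C → α = 0.68×10⁻⁴ K⁻¹
0–160 m: 2.4×10⁻⁴ × 160 × 1.7 = 0.06528 m
Layer 2: 0.34 × 0.68×10⁻⁴ × 250 = 0.00578 m
Δh = 0.06528 + 0.00578 = 0.07106 m ≈ 71.1 mm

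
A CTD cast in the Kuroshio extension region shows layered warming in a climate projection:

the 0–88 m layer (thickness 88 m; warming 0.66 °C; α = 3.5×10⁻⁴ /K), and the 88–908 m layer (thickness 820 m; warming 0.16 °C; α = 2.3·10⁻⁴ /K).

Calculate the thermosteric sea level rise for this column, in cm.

5.05 cm of thermosteric rise

Layer 1: 88 × 3.5×10⁻⁴ × 0.66 = 0.020328 m
88–908 m: 820 × 2.3×10⁻⁴ × 0.16 = 0.030176 m
Δh = 0.020328 + 0.030176 = 0.050504 m ≈ 5.05 cm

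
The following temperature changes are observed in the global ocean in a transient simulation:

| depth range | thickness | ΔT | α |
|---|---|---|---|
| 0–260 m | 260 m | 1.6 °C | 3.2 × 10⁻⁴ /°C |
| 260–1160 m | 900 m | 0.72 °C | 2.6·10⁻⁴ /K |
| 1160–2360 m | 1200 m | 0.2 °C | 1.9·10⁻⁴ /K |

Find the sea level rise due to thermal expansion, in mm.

0–260 m: 260 × 3.2×10⁻⁴ × 1.6 = 0.13312 m
900 × 0.72 × 2.6×10⁻⁴ = 0.16848 m
1160–2360 m: 1.9×10⁻⁴ × 1200 × 0.2 = 0.04560 m
Δh = 0.13312 + 0.16848 + 0.04560 = 0.34720 m

Δh ≈ 347 mm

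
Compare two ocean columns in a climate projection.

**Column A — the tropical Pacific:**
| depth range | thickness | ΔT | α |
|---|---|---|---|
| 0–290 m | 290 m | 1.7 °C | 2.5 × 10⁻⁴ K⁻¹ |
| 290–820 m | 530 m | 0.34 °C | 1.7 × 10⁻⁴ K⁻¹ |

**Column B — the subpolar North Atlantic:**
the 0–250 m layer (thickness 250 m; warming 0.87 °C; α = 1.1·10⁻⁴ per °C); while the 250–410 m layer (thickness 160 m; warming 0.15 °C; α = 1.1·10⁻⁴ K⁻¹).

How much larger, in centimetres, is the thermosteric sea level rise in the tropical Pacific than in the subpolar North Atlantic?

A 290 × 1.7 × 2.5×10⁻⁴ = 0.12325 m
A Layer 2: 0.34 × 530 × 1.7×10⁻⁴ = 0.030634 m
A total: 0.153884 m
B 0–250 m: 250 × 0.87 × 1.1×10⁻⁴ = 0.023925 m
B 0.15 × 160 × 1.1×10⁻⁴ = 0.00264 m
B total: 0.026565 m
Difference: 0.153884 − 0.026565 = 0.127319 m

13 cm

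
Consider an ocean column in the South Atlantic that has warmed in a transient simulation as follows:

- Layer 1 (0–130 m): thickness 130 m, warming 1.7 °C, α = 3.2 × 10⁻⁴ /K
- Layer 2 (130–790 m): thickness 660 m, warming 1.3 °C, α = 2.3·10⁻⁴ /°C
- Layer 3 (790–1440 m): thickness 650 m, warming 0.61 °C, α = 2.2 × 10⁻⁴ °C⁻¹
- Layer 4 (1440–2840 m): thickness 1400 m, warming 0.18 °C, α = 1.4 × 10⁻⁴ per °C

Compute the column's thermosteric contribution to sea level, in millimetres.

Layer 1: 3.2×10⁻⁴ × 130 × 1.7 = 0.07072 m
2.3×10⁻⁴ × 660 × 1.3 = 0.19734 m
790–1440 m: 0.61 × 2.2×10⁻⁴ × 650 = 0.08723 m
1440–2840 m: 1400 × 1.4×10⁻⁴ × 0.18 = 0.03528 m
Δh = 0.07072 + 0.19734 + 0.08723 + 0.03528 = 0.39057 m

about 391 mm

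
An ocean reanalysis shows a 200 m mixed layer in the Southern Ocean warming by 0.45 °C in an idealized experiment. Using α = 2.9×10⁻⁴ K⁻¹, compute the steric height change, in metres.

Δh = αΔT·H = 2.9×10⁻⁴ × 0.45 × 200 = 0.02610 m

Δh = 0.026 m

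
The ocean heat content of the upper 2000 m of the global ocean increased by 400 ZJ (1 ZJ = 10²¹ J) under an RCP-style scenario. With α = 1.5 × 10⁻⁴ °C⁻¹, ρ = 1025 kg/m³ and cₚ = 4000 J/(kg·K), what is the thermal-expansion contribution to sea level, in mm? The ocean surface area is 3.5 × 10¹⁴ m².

Per unit area: Q = 400×10²¹ / (3.5×10¹⁴) ≈ 1.143×10⁹ J/m²
Δh = αQ/(ρcₚ) = 1.5×10⁻⁴ × 1.143×10⁹ / (1025 × 4000) ≈ 0.041817 m

Δh = 42 mm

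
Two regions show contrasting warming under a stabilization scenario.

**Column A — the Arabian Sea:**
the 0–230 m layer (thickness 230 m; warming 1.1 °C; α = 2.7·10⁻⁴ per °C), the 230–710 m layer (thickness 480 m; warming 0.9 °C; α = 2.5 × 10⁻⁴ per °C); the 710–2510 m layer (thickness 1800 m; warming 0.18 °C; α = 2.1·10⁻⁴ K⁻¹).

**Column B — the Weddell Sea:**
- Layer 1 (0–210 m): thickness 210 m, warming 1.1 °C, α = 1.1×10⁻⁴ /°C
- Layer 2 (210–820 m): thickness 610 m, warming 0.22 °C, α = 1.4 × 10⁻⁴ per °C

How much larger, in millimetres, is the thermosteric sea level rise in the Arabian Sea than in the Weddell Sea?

Δh_A − Δh_B ≈ 200 mm

A 230 × 1.1 × 2.7×10⁻⁴ = 0.06831 m
A 2.5×10⁻⁴ × 0.9 × 480 = 0.10800 m
A 710–2510 m: 0.18 × 1800 × 2.1×10⁻⁴ = 0.06804 m
A total: 0.24435 m
B 210 × 1.1×10⁻⁴ × 1.1 = 0.02541 m
B 610 × 1.4×10⁻⁴ × 0.22 = 0.018788 m
B total: 0.044198 m
Difference: 0.24435 − 0.044198 = 0.200152 m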